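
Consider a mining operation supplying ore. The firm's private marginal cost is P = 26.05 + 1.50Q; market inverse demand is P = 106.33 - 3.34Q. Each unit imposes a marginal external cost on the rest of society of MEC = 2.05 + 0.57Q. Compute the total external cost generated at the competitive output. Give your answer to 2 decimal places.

112.41

Market equilibrium (private): 26.05 + 1.50Q = 106.33 - 3.34Q → Q_m = 16.5868.
Total external cost = ∫₀^{Q_m} (2.05 + 0.57Q) dQ = 2.05×16.5868 + ½×0.57×16.5868² = 112.4127.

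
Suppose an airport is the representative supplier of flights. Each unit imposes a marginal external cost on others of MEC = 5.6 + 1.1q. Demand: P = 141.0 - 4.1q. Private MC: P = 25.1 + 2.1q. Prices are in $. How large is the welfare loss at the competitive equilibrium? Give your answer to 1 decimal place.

DWL = $46.9

Market equilibrium (private): 25.1 + 2.1q = 141.0 - 4.1q → q_m = 18.6935.
Social marginal cost = private MC + MEC = 30.7 + 3.2q.
Set SMC = demand: 30.7 + 3.2q = 141.0 - 4.1q → q* = 15.1096.
Height of the DWL triangle at q_m is SMC(q_m) − demand(q_m) = MEC(q_m) = 26.1629.
DWL = ½ × 3.5839 × 26.1629 = 46.8826.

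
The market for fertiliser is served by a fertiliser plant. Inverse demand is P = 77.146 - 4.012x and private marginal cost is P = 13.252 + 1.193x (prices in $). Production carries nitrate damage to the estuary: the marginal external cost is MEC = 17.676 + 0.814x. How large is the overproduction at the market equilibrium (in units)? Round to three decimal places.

Market equilibrium (private): 13.252 + 1.193x = 77.146 - 4.012x → x_m = 12.2755.
Social marginal cost = private MC + MEC = 30.928 + 2.007x.
Set SMC = demand: 30.928 + 2.007x = 77.146 - 4.012x → x* = 7.6787.
Gap = |12.2755 − 7.6787| = 4.5968.

4.597 units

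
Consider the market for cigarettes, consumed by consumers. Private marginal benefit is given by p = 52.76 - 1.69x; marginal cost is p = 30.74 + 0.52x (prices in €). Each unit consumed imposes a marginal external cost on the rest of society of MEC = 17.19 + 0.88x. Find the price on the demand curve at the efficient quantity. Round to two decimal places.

P = €50.12

Social marginal benefit = demand − MEC = 35.57 - 2.57x.
Set SMB = MC: 35.57 - 2.57x = 30.74 + 0.52x → x* = 1.5631.
Consumer price on the demand curve at x*: 52.76 − 1.69×1.5631 = 50.1184.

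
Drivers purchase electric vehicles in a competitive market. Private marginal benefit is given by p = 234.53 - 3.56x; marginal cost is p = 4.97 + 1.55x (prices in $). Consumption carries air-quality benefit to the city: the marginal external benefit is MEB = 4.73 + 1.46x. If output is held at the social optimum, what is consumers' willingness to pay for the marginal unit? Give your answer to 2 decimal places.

Social marginal benefit = demand + MEB = 239.26 - 2.10x.
Set SMB = MC: 239.26 - 2.10x = 4.97 + 1.55x → x* = 64.1890.
Consumer price on the demand curve at x*: 234.53 − 3.56×64.1890 = 6.0172.

P = $6.02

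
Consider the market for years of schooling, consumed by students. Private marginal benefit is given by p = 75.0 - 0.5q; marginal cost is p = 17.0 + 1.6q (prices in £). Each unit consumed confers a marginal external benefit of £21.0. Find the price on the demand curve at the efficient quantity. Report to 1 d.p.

Social marginal benefit = demand + MEB = 96.0 - 0.5q.
Set SMB = MC: 96.0 - 0.5q = 17.0 + 1.6q → q* = 37.6190.
Consumer price on the demand curve at q*: 75.0 − 0.5×37.6190 = 56.1905.

P = £56.2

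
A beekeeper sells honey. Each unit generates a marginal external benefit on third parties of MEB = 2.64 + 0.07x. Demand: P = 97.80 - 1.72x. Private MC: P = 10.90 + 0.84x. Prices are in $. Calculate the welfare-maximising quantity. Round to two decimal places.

x* = 35.96

Social marginal cost = private MC − MEB = 8.26 + 0.77x.
Set SMC = demand: 8.26 + 0.77x = 97.80 - 1.72x → x* = 35.9598.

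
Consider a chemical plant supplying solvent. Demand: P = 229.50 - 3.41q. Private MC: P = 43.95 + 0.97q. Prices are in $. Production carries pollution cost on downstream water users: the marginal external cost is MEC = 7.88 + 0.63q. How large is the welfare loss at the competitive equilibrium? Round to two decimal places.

DWL = $119.26

Market equilibrium (private): 43.95 + 0.97q = 229.50 - 3.41q → q_m = 42.3630.
Social marginal cost = private MC + MEC = 51.83 + 1.60q.
Set SMC = demand: 51.83 + 1.60q = 229.50 - 3.41q → q* = 35.4631.
Height of the DWL triangle at q_m is SMC(q_m) − demand(q_m) = MEC(q_m) = 34.5687.
DWL = ½ × 6.8999 × 34.5687 = 119.2603.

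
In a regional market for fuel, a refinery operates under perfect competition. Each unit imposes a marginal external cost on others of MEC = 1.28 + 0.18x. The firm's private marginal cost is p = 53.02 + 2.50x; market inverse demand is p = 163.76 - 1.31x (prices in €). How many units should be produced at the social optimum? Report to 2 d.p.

Social marginal cost = private MC + MEC = 54.30 + 2.68x.
Set SMC = demand: 54.30 + 2.68x = 163.76 - 1.31x → x* = 27.4336.

x* = 27.43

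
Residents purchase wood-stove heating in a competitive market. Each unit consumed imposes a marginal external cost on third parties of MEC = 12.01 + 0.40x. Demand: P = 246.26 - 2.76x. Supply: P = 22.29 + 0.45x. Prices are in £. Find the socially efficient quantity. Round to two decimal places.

Social marginal benefit = demand − MEC = 234.25 - 3.16x.
Set SMB = MC: 234.25 - 3.16x = 22.29 + 0.45x → x* = 58.7147.

x* = 58.71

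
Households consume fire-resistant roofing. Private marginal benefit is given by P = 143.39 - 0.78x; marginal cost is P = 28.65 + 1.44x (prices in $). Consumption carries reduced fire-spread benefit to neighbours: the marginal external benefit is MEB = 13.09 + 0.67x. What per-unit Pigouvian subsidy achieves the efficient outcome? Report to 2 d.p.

Social marginal benefit = demand + MEB = 156.48 - 0.11x.
Set SMB = MC: 156.48 - 0.11x = 28.65 + 1.44x → x* = 82.4710.
The Pigouvian subsidy equals MEB at x*: 13.09 + 0.67×82.4710 = 68.3456.

subsidy = $68.35 per unit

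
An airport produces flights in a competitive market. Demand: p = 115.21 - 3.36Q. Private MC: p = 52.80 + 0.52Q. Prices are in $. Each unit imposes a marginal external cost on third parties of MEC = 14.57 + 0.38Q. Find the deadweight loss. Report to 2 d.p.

Market equilibrium (private): 52.80 + 0.52Q = 115.21 - 3.36Q → Q_m = 16.0851.
Social marginal cost = private MC + MEC = 67.37 + 0.90Q.
Set SMC = demand: 67.37 + 0.90Q = 115.21 - 3.36Q → Q* = 11.2300.
Height of the DWL triangle at Q_m is SMC(Q_m) − demand(Q_m) = MEC(Q_m) = 20.6823.
DWL = ½ × 4.8551 × 20.6823 = 50.2073.

DWL = $50.21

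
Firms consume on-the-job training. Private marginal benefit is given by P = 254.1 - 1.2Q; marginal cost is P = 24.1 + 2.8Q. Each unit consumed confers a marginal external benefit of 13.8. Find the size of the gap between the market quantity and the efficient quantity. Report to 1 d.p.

Market equilibrium (private): 24.1 + 2.8Q = 254.1 - 1.2Q → Q_m = 57.5000.
Social marginal benefit = demand + MEB = 267.9 - 1.2Q.
Set SMB = MC: 267.9 - 1.2Q = 24.1 + 2.8Q → Q* = 60.9500.
Gap = |57.5000 − 60.9500| = 3.4500.

3.5 units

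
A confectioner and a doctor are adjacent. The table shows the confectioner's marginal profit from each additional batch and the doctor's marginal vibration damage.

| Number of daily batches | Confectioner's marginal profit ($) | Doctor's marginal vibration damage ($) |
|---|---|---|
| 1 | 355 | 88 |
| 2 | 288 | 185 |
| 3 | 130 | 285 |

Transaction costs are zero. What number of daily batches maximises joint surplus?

Bargaining reaches the level where marginal profit last exceeds marginal vibration damage.
That holds through level 2 (288 ≥ 185) but not at 3 (130 < 285).

2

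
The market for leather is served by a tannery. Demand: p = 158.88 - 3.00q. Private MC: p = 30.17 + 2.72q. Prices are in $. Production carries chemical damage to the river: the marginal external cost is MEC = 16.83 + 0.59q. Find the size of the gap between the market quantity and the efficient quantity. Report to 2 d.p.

4.77 units

Market equilibrium (private): 30.17 + 2.72q = 158.88 - 3.00q → q_m = 22.5017.
Social marginal cost = private MC + MEC = 47.00 + 3.31q.
Set SMC = demand: 47.00 + 3.31q = 158.88 - 3.00q → q* = 17.7306.
Gap = |22.5017 − 17.7306| = 4.7711.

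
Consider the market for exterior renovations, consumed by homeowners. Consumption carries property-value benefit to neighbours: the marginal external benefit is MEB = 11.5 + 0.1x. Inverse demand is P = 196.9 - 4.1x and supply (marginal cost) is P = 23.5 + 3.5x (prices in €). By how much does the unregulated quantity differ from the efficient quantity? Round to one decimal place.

1.8 units

Market equilibrium (private): 23.5 + 3.5x = 196.9 - 4.1x → x_m = 22.8158.
Social marginal benefit = demand + MEB = 208.4 - 4.0x.
Set SMB = MC: 208.4 - 4.0x = 23.5 + 3.5x → x* = 24.6533.
Gap = |22.8158 − 24.6533| = 1.8375.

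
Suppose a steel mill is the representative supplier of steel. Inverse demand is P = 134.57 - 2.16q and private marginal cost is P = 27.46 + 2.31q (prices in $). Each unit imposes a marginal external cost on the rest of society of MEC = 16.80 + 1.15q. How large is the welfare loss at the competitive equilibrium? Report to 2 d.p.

DWL = $175.04

Market equilibrium (private): 27.46 + 2.31q = 134.57 - 2.16q → q_m = 23.9620.
Social marginal cost = private MC + MEC = 44.26 + 3.46q.
Set SMC = demand: 44.26 + 3.46q = 134.57 - 2.16q → q* = 16.0694.
Height of the DWL triangle at q_m is SMC(q_m) − demand(q_m) = MEC(q_m) = 44.3563.
DWL = ½ × 7.8926 × 44.3563 = 175.0433.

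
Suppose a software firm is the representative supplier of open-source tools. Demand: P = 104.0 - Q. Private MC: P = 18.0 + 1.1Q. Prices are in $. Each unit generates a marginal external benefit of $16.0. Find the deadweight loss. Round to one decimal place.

Market equilibrium (private): 18.0 + 1.1Q = 104.0 - Q → Q_m = 40.9524.
Social marginal cost = private MC − MEB = 2.0 + 1.1Q.
Set SMC = demand: 2.0 + 1.1Q = 104.0 - Q → Q* = 48.5714.
Between Q* and Q_m the wedge demand − SMC runs linearly from 0 to MEB(Q_m), so the loss is a triangle.
DWL = ½ × 7.6190 × 16.0000 = 60.9520.

DWL = $61.0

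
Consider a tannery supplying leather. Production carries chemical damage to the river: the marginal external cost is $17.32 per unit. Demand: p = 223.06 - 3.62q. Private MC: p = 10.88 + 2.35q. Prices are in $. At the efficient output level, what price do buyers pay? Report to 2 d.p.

P = $104.90

Social marginal cost = private MC + MEC = 28.20 + 2.35q.
Set SMC = demand: 28.20 + 2.35q = 223.06 - 3.62q → q* = 32.6399.
Consumer price on the demand curve at q*: 223.06 − 3.62×32.6399 = 104.9036.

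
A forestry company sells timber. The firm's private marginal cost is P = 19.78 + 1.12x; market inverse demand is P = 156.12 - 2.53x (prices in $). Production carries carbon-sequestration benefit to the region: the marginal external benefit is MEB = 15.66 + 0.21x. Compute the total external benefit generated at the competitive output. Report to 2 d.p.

$731.46

Market equilibrium (private): 19.78 + 1.12x = 156.12 - 2.53x → x_m = 37.3534.
Total external benefit = ∫₀^{x_m} (15.66 + 0.21x) dx = 15.66×37.3534 + ½×0.21×37.3534² = 731.4583.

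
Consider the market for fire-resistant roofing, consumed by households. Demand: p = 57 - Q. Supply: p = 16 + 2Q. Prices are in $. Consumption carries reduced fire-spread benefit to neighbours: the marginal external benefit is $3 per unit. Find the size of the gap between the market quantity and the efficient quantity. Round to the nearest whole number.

1 units

Market equilibrium (private): 16 + 2Q = 57 - Q → Q_m = 13.6667.
Social marginal benefit = demand + MEB = 60 - Q.
Set SMB = MC: 60 - Q = 16 + 2Q → Q* = 14.6667.
Gap = |13.6667 − 14.6667| = 1.0000.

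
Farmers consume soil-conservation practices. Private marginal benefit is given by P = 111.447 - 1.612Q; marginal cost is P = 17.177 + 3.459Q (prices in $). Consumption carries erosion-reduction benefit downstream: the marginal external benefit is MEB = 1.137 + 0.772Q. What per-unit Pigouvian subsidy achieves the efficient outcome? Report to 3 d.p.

Social marginal benefit = demand + MEB = 112.584 - 0.840Q.
Set SMB = MC: 112.584 - 0.840Q = 17.177 + 3.459Q → Q* = 22.1928.
The Pigouvian subsidy equals MEB at Q*: 1.137 + 0.772×22.1928 = 18.2698.

subsidy = $18.270 per unit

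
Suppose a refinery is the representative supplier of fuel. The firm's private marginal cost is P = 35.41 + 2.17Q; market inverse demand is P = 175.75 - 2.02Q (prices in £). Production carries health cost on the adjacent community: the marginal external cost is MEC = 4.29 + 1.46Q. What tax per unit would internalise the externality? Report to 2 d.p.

tax = £39.45 per unit

Social marginal cost = private MC + MEC = 39.70 + 3.63Q.
Set SMC = demand: 39.70 + 3.63Q = 175.75 - 2.02Q → Q* = 24.0796.
The Pigouvian tax equals MEC at Q*: 4.29 + 1.46×24.0796 = 39.4462.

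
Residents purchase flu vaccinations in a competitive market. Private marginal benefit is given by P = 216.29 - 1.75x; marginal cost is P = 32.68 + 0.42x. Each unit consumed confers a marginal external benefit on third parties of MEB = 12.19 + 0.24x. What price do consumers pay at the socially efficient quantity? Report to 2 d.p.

P = 38.75

Social marginal benefit = demand + MEB = 228.48 - 1.51x.
Set SMB = MC: 228.48 - 1.51x = 32.68 + 0.42x → x* = 101.4508.
Consumer price on the demand curve at x*: 216.29 − 1.75×101.4508 = 38.7511.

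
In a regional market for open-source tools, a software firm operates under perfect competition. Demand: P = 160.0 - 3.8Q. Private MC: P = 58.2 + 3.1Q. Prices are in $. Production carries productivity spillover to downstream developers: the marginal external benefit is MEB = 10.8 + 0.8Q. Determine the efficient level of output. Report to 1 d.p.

Social marginal cost = private MC − MEB = 47.4 + 2.3Q.
Set SMC = demand: 47.4 + 2.3Q = 160.0 - 3.8Q → Q* = 18.4590.

Q* = 18.5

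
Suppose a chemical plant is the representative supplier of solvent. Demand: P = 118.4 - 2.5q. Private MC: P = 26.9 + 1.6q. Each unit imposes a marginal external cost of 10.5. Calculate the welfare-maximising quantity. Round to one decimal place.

Social marginal cost = private MC + MEC = 37.4 + 1.6q.
Set SMC = demand: 37.4 + 1.6q = 118.4 - 2.5q → q* = 19.7561.

q* = 19.8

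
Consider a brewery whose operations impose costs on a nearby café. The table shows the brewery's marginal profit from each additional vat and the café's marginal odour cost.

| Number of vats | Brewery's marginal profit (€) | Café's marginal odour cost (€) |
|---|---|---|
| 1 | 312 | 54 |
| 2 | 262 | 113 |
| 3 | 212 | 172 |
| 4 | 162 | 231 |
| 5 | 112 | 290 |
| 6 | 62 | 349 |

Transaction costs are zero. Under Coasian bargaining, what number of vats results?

Bargaining reaches the level where marginal profit last exceeds marginal odour cost.
That holds through level 3 (212 ≥ 172) but not at 4 (162 < 231).

3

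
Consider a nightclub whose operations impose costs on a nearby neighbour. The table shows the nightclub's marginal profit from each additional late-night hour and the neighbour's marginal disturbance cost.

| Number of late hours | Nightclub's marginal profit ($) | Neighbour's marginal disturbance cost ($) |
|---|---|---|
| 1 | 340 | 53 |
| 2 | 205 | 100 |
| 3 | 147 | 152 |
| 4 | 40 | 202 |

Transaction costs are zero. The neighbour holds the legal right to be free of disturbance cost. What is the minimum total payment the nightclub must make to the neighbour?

Efficient level: marginal profit ≥ marginal disturbance cost through level 2, so k* = 2.
With the neighbour holding the right, the nightclub must at least compensate total damage at k*: 53 + 100 = 153.

$153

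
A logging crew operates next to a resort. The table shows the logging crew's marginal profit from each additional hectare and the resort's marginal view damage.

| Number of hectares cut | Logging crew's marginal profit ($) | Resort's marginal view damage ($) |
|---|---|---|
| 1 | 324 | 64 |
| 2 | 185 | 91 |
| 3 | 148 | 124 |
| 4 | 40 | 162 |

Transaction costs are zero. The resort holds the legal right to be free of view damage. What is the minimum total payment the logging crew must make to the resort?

$279

Efficient level: marginal profit ≥ marginal view damage through level 3, so k* = 3.
With the resort holding the right, the logging crew must at least compensate total damage at k*: 64 + 91 + 124 = 279.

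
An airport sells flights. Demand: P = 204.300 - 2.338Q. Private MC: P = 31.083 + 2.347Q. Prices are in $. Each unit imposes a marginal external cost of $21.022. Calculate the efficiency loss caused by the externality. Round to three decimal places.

Market equilibrium (private): 31.083 + 2.347Q = 204.300 - 2.338Q → Q_m = 36.9727.
Social marginal cost = private MC + MEC = 52.105 + 2.347Q.
Set SMC = demand: 52.105 + 2.347Q = 204.300 - 2.338Q → Q* = 32.4856.
Height of the DWL triangle at Q_m is SMC(Q_m) − demand(Q_m) = MEC(Q_m) = 21.0220.
DWL = ½ × 4.4871 × 21.0220 = 47.1639.

DWL = $47.164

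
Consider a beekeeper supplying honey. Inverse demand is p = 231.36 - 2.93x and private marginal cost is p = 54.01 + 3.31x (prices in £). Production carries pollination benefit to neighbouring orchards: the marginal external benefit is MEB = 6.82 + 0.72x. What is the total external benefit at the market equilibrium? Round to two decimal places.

£484.64

Market equilibrium (private): 54.01 + 3.31x = 231.36 - 2.93x → x_m = 28.4215.
Total external benefit = ∫₀^{x_m} (6.82 + 0.72x) dx = 6.82×28.4215 + ½×0.72×28.4215² = 484.6360.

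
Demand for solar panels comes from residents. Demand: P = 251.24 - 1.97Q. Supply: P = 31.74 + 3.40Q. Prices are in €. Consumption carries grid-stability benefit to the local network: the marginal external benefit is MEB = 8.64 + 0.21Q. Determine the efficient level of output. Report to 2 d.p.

Social marginal benefit = demand + MEB = 259.88 - 1.76Q.
Set SMB = MC: 259.88 - 1.76Q = 31.74 + 3.40Q → Q* = 44.2132.

Q* = 44.21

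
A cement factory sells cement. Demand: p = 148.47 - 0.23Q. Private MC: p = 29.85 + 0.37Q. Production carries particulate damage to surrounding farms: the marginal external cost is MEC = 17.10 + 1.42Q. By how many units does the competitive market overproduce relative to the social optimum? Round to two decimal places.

147.44 units

Market equilibrium (private): 29.85 + 0.37Q = 148.47 - 0.23Q → Q_m = 197.7000.
Social marginal cost = private MC + MEC = 46.95 + 1.79Q.
Set SMC = demand: 46.95 + 1.79Q = 148.47 - 0.23Q → Q* = 50.2574.
Gap = |197.7000 − 50.2574| = 147.4426.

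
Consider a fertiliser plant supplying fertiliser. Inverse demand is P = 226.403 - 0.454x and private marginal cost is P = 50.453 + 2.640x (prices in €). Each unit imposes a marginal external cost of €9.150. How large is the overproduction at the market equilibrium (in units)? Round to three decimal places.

2.957 units

Market equilibrium (private): 50.453 + 2.640x = 226.403 - 0.454x → x_m = 56.8681.
Social marginal cost = private MC + MEC = 59.603 + 2.640x.
Set SMC = demand: 59.603 + 2.640x = 226.403 - 0.454x → x* = 53.9108.
Gap = |56.8681 − 53.9108| = 2.9573.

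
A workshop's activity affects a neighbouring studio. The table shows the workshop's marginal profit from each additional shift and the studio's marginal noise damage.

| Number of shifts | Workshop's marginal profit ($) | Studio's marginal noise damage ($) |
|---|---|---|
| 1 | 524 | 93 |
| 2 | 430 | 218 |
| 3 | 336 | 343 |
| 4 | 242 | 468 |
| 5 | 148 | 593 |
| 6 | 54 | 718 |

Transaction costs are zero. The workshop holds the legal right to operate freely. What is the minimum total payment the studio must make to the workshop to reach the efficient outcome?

$780

Left alone the workshop would choose level 6 (marginal profit stays positive).
Efficient level: k* = 2 (marginal profit ≥ marginal noise damage through 2).
The studio must at least cover the workshop's forgone profit from cutting 6→2: 336 + 242 + 148 + 54 = 780.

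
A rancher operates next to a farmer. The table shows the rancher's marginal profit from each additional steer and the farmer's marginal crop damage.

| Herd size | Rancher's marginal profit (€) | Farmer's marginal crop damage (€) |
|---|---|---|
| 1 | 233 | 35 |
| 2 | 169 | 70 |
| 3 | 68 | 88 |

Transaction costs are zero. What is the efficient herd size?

Bargaining reaches the level where marginal profit last exceeds marginal crop damage.
That holds through level 2 (169 ≥ 70) but not at 3 (68 < 88).

2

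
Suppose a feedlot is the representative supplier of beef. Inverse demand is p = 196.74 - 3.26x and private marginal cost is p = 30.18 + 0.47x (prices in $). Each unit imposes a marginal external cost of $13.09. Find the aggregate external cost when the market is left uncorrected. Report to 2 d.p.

Market equilibrium (private): 30.18 + 0.47x = 196.74 - 3.26x → x_m = 44.6542.
Total external cost = MEC × x_m = 13.09 × 44.6542 = 584.5235.

$584.52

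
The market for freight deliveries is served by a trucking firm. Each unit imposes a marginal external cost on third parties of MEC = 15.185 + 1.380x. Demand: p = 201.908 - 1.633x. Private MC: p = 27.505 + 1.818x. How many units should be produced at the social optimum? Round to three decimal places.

x* = 32.958

Social marginal cost = private MC + MEC = 42.690 + 3.198x.
Set SMC = demand: 42.690 + 3.198x = 201.908 - 1.633x → x* = 32.9576.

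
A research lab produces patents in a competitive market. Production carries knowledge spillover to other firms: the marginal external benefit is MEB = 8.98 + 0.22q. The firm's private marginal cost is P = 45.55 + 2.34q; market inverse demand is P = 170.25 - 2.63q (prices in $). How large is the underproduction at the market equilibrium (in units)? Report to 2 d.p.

3.05 units

Market equilibrium (private): 45.55 + 2.34q = 170.25 - 2.63q → q_m = 25.0905.
Social marginal cost = private MC − MEB = 36.57 + 2.12q.
Set SMC = demand: 36.57 + 2.12q = 170.25 - 2.63q → q* = 28.1432.
Gap = |25.0905 − 28.1432| = 3.0527.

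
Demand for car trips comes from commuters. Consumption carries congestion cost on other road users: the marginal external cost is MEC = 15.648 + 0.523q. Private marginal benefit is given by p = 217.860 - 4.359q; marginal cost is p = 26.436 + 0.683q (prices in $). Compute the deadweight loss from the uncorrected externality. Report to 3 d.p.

Market equilibrium (private): 26.436 + 0.683q = 217.860 - 4.359q → q_m = 37.9659.
Social marginal benefit = demand − MEC = 202.212 - 4.882q.
Set SMB = MC: 202.212 - 4.882q = 26.436 + 0.683q → q* = 31.5860.
The welfare-loss triangle has base |q_m − q*| and height MEC(q_m) (the vertical gap between SMB and MC is zero at q* and MEC at q_m).
DWL = ½ × 6.3799 × 35.5042 = 113.2566.

DWL = $113.257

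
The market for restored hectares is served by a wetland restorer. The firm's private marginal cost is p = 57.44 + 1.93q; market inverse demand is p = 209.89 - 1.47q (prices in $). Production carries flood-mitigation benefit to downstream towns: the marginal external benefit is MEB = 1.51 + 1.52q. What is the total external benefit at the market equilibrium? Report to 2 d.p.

Market equilibrium (private): 57.44 + 1.93q = 209.89 - 1.47q → q_m = 44.8382.
Total external benefit = ∫₀^{q_m} (1.51 + 1.52q) dq = 1.51×44.8382 + ½×1.52×44.8382² = 1595.6585.

$1595.66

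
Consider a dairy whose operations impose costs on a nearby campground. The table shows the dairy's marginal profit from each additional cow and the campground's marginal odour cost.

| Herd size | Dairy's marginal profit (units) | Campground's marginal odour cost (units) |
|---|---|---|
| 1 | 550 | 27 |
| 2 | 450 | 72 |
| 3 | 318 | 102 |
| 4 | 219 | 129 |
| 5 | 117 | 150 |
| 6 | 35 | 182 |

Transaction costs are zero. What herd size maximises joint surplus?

Bargaining reaches the level where marginal profit last exceeds marginal odour cost.
That holds through level 4 (219 ≥ 129) but not at 5 (117 < 150).

4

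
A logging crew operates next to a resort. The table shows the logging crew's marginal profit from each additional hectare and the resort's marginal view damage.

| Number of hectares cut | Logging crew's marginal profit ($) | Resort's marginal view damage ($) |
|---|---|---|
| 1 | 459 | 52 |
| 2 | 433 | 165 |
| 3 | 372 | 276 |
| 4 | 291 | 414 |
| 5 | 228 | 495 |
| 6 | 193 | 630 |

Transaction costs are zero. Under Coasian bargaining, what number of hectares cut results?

3

Bargaining reaches the level where marginal profit last exceeds marginal view damage.
That holds through level 3 (372 ≥ 276) but not at 4 (291 < 414).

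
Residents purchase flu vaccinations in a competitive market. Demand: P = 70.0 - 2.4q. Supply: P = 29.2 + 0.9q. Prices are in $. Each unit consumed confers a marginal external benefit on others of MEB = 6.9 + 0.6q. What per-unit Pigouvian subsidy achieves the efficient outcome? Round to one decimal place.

Social marginal benefit = demand + MEB = 76.9 - 1.8q.
Set SMB = MC: 76.9 - 1.8q = 29.2 + 0.9q → q* = 17.6667.
The Pigouvian subsidy equals MEB at q*: 6.9 + 0.6×17.6667 = 17.5000.

subsidy = $17.5 per unit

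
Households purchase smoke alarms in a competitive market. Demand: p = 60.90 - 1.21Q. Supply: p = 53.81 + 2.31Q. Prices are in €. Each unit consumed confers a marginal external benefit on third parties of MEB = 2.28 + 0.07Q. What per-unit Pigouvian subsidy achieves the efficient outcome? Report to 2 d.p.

subsidy = €2.47 per unit

Social marginal benefit = demand + MEB = 63.18 - 1.14Q.
Set SMB = MC: 63.18 - 1.14Q = 53.81 + 2.31Q → Q* = 2.7159.
The Pigouvian subsidy equals MEB at Q*: 2.28 + 0.07×2.7159 = 2.4701.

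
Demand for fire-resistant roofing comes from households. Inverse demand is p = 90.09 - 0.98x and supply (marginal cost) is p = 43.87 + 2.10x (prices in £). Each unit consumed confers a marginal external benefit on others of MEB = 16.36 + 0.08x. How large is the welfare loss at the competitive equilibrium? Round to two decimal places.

Market equilibrium (private): 43.87 + 2.10x = 90.09 - 0.98x → x_m = 15.0065.
Social marginal benefit = demand + MEB = 106.45 - 0.90x.
Set SMB = MC: 106.45 - 0.90x = 43.87 + 2.10x → x* = 20.8600.
The welfare-loss triangle has base |x_m − x*| and height MEB(x_m) (the vertical gap between SMB and MC is zero at x* and MEB at x_m).
DWL = ½ × 5.8535 × 17.5605 = 51.3952.

DWL = £51.40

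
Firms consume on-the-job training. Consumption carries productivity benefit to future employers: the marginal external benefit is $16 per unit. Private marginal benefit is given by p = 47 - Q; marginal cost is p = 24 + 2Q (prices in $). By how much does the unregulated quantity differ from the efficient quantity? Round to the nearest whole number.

Market equilibrium (private): 24 + 2Q = 47 - Q → Q_m = 7.6667.
Social marginal benefit = demand + MEB = 63 - Q.
Set SMB = MC: 63 - Q = 24 + 2Q → Q* = 13.0000.
Gap = |7.6667 − 13.0000| = 5.3333.

5 units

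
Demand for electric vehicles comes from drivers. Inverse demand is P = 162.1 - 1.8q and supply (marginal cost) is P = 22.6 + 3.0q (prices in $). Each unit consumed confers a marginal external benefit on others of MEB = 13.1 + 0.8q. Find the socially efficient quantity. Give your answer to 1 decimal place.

Social marginal benefit = demand + MEB = 175.2 - q.
Set SMB = MC: 175.2 - q = 22.6 + 3.0q → q* = 38.1500.

q* = 38.2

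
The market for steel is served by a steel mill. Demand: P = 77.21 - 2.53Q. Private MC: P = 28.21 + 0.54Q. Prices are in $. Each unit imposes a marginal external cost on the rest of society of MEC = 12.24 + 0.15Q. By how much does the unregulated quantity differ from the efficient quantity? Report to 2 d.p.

Market equilibrium (private): 28.21 + 0.54Q = 77.21 - 2.53Q → Q_m = 15.9609.
Social marginal cost = private MC + MEC = 40.45 + 0.69Q.
Set SMC = demand: 40.45 + 0.69Q = 77.21 - 2.53Q → Q* = 11.4161.
Gap = |15.9609 − 11.4161| = 4.5448.

4.54 units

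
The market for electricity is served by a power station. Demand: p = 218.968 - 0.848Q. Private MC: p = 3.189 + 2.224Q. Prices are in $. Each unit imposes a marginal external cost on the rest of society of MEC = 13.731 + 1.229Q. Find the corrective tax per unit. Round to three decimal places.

tax = $71.466 per unit

Social marginal cost = private MC + MEC = 16.920 + 3.453Q.
Set SMC = demand: 16.920 + 3.453Q = 218.968 - 0.848Q → Q* = 46.9770.
The Pigouvian tax equals MEC at Q*: 13.731 + 1.229×46.9770 = 71.4657.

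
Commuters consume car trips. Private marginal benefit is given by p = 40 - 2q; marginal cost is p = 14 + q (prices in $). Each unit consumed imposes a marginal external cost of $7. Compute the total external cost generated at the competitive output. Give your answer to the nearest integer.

Market equilibrium (private): 14 + q = 40 - 2q → q_m = 8.6667.
Total external cost = MEC × q_m = 7 × 8.6667 = 60.6669.

$61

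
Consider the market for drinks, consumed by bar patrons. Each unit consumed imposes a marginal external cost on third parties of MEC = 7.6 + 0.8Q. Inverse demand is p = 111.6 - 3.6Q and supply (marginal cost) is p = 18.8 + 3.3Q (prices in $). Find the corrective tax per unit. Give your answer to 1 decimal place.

tax = $16.5 per unit

Social marginal benefit = demand − MEC = 104.0 - 4.4Q.
Set SMB = MC: 104.0 - 4.4Q = 18.8 + 3.3Q → Q* = 11.0649.
The Pigouvian tax equals MEC at Q*: 7.6 + 0.8×11.0649 = 16.4519.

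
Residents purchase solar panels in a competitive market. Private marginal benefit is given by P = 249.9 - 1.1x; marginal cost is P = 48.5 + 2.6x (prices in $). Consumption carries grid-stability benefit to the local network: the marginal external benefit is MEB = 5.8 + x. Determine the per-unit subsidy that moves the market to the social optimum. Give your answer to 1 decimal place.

Social marginal benefit = demand + MEB = 255.7 - 0.1x.
Set SMB = MC: 255.7 - 0.1x = 48.5 + 2.6x → x* = 76.7407.
The Pigouvian subsidy equals MEB at x*: 5.8 + 1.0×76.7407 = 82.5407.

subsidy = $82.5 per unit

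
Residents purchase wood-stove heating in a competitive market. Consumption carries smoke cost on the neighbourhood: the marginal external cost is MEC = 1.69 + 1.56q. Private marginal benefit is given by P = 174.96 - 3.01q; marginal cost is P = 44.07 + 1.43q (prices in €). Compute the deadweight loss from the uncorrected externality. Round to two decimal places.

DWL = €189.44

Market equilibrium (private): 44.07 + 1.43q = 174.96 - 3.01q → q_m = 29.4797.
Social marginal benefit = demand − MEC = 173.27 - 4.57q.
Set SMB = MC: 173.27 - 4.57q = 44.07 + 1.43q → q* = 21.5333.
The loss is the area between SMB and MC from q* to q_m; with linear curves that's a triangle of height MEC(q_m).
DWL = ½ × 7.9464 × 47.6784 = 189.4358.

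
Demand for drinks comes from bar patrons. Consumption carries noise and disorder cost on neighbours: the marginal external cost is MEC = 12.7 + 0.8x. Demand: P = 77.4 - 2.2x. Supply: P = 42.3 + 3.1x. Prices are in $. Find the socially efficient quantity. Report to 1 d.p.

x* = 3.7

Social marginal benefit = demand − MEC = 64.7 - 3.0x.
Set SMB = MC: 64.7 - 3.0x = 42.3 + 3.1x → x* = 3.6721.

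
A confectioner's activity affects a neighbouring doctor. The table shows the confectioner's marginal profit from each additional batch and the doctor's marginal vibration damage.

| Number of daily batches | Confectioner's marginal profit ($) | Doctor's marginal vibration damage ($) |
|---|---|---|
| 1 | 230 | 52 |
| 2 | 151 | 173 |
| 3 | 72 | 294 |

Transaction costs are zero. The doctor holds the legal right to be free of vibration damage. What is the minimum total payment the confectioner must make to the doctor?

Efficient level: marginal profit ≥ marginal vibration damage through level 1, so k* = 1.
With the doctor holding the right, the confectioner must at least compensate total damage at k*: 52 = 52.

$52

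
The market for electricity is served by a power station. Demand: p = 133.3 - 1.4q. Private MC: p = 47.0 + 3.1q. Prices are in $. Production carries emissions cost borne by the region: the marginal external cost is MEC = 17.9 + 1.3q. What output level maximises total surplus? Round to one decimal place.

q* = 11.8

Social marginal cost = private MC + MEC = 64.9 + 4.4q.
Set SMC = demand: 64.9 + 4.4q = 133.3 - 1.4q → q* = 11.7931.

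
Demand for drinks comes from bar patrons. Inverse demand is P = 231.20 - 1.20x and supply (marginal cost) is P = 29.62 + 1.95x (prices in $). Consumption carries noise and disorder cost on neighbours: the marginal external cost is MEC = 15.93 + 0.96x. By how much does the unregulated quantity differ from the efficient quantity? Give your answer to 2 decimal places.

18.82 units

Market equilibrium (private): 29.62 + 1.95x = 231.20 - 1.20x → x_m = 63.9937.
Social marginal benefit = demand − MEC = 215.27 - 2.16x.
Set SMB = MC: 215.27 - 2.16x = 29.62 + 1.95x → x* = 45.1703.
Gap = |63.9937 − 45.1703| = 18.8234.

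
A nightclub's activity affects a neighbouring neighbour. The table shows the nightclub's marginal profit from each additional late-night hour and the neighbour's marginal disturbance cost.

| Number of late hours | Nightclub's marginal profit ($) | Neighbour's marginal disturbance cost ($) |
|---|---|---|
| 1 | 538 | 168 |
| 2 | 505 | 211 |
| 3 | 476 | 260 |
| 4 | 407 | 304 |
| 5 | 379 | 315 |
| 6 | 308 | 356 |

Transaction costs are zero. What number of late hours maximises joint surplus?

5

Bargaining reaches the level where marginal profit last exceeds marginal disturbance cost.
That holds through level 5 (379 ≥ 315) but not at 6 (308 < 356).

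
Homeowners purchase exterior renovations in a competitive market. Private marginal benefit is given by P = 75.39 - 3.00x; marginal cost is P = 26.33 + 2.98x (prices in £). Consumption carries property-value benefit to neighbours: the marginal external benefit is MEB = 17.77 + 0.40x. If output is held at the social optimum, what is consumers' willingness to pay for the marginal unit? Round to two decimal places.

Social marginal benefit = demand + MEB = 93.16 - 2.60x.
Set SMB = MC: 93.16 - 2.60x = 26.33 + 2.98x → x* = 11.9767.
Consumer price on the demand curve at x*: 75.39 − 3.00×11.9767 = 39.4599.

P = £39.46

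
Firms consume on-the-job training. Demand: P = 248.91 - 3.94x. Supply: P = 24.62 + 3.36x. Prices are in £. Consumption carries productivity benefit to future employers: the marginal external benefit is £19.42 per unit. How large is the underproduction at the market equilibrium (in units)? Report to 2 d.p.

2.66 units

Market equilibrium (private): 24.62 + 3.36x = 248.91 - 3.94x → x_m = 30.7247.
Social marginal benefit = demand + MEB = 268.33 - 3.94x.
Set SMB = MC: 268.33 - 3.94x = 24.62 + 3.36x → x* = 33.3849.
Gap = |30.7247 − 33.3849| = 2.6602.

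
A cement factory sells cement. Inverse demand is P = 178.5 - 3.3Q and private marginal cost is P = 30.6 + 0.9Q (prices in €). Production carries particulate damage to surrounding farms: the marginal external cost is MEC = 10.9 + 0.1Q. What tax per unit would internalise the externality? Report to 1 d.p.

tax = €14.1 per unit

Social marginal cost = private MC + MEC = 41.5 + Q.
Set SMC = demand: 41.5 + Q = 178.5 - 3.3Q → Q* = 31.8605.
The Pigouvian tax equals MEC at Q*: 10.9 + 0.1×31.8605 = 14.0861.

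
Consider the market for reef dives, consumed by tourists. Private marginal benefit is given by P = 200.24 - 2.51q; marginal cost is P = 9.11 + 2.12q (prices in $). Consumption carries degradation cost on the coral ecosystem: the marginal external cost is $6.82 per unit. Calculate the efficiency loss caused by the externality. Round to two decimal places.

DWL = $5.02

Market equilibrium (private): 9.11 + 2.12q = 200.24 - 2.51q → q_m = 41.2808.
Social marginal benefit = demand − MEC = 193.42 - 2.51q.
Set SMB = MC: 193.42 - 2.51q = 9.11 + 2.12q → q* = 39.8078.
Height of the DWL triangle at q_m is MC(q_m) − SMB(q_m) = MEC(q_m) = 6.8200.
DWL = ½ × 1.4730 × 6.8200 = 5.0229.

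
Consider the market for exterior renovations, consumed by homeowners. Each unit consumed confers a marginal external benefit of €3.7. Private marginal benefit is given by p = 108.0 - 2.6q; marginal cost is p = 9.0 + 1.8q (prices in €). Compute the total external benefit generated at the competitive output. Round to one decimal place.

€83.3

Market equilibrium (private): 9.0 + 1.8q = 108.0 - 2.6q → q_m = 22.5000.
Total external benefit = MEB × q_m = 3.7 × 22.5000 = 83.2500.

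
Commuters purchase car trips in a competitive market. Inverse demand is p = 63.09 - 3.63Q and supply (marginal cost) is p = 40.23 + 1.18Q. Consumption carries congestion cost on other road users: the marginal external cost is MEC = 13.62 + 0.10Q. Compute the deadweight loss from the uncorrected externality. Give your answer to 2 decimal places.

Market equilibrium (private): 40.23 + 1.18Q = 63.09 - 3.63Q → Q_m = 4.7526.
Social marginal benefit = demand − MEC = 49.47 - 3.73Q.
Set SMB = MC: 49.47 - 3.73Q = 40.23 + 1.18Q → Q* = 1.8819.
Height of the DWL triangle at Q_m is MC(Q_m) − SMB(Q_m) = MEC(Q_m) = 14.0953.
DWL = ½ × 2.8707 × 14.0953 = 20.2317.

DWL = 20.23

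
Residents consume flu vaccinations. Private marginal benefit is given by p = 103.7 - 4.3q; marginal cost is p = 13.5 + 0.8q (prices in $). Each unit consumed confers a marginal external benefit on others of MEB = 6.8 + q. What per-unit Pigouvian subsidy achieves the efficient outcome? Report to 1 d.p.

Social marginal benefit = demand + MEB = 110.5 - 3.3q.
Set SMB = MC: 110.5 - 3.3q = 13.5 + 0.8q → q* = 23.6585.
The Pigouvian subsidy equals MEB at q*: 6.8 + 1.0×23.6585 = 30.4585.

subsidy = $30.5 per unit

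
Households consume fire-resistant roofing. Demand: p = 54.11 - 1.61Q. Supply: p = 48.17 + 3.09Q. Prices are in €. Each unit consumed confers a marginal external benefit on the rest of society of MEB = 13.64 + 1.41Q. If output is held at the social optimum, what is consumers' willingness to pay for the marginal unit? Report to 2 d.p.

Social marginal benefit = demand + MEB = 67.75 - 0.20Q.
Set SMB = MC: 67.75 - 0.20Q = 48.17 + 3.09Q → Q* = 5.9514.
Consumer price on the demand curve at Q*: 54.11 − 1.61×5.9514 = 44.5282.

P = €44.53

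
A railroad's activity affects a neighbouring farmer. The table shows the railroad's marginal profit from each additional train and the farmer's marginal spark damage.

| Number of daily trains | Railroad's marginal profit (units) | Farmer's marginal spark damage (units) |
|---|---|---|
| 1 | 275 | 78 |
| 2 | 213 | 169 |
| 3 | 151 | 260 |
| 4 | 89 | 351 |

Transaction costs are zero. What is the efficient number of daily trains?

Bargaining reaches the level where marginal profit last exceeds marginal spark damage.
That holds through level 2 (213 ≥ 169) but not at 3 (151 < 260).

2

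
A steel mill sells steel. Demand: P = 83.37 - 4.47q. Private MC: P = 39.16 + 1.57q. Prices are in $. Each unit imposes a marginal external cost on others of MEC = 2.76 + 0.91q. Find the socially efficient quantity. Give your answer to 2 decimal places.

Social marginal cost = private MC + MEC = 41.92 + 2.48q.
Set SMC = demand: 41.92 + 2.48q = 83.37 - 4.47q → q* = 5.9640.

q* = 5.96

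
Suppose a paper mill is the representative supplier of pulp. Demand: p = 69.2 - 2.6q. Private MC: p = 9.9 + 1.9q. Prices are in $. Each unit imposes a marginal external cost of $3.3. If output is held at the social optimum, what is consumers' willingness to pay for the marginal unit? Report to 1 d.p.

Social marginal cost = private MC + MEC = 13.2 + 1.9q.
Set SMC = demand: 13.2 + 1.9q = 69.2 - 2.6q → q* = 12.4444.
Consumer price on the demand curve at q*: 69.2 − 2.6×12.4444 = 36.8446.

P = $36.8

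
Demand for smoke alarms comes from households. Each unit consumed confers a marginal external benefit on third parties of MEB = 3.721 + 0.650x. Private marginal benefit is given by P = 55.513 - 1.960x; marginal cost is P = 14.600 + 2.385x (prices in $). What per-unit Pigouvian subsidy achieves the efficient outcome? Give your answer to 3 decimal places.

Social marginal benefit = demand + MEB = 59.234 - 1.310x.
Set SMB = MC: 59.234 - 1.310x = 14.600 + 2.385x → x* = 12.0796.
The Pigouvian subsidy equals MEB at x*: 3.721 + 0.650×12.0796 = 11.5727.

subsidy = $11.573 per unit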